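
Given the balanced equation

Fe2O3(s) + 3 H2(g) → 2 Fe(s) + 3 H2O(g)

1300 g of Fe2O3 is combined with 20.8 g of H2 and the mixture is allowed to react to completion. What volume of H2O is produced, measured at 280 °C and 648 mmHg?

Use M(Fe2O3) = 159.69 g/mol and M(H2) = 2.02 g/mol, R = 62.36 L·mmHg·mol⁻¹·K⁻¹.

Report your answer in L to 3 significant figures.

n(Fe2O3) = 1300 / 159.69 = 8.141 mol
n(H2) = 20.8 / 2.02 = 10.30 mol
For 8.141 mol Fe2O3, stoichiometry requires (3/1) × 8.141 = 24.42 mol H2; 10.30 mol is available, so H2 is limiting.
n(H2O) = (3/3) × 10.30 = 10.30 mol
V(H2O) = nRT/P = 10.30 × 62.36 × 553.15 / 648 = 548.3 L

548 L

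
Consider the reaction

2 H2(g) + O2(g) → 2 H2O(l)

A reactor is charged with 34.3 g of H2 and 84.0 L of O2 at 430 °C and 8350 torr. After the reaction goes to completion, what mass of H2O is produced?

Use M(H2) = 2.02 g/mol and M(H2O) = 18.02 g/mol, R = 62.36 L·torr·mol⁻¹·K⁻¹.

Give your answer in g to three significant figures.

306 g

n(H2) = 34.3 / 2.02 = 16.98 mol
n(O2) = PV/RT = (8350 × 84.0) / (62.36 × 703.15) = 16.00 mol
For 16.98 mol H2, stoichiometry requires (1/2) × 16.98 = 8.490 mol O2; 16.00 mol is available, so H2 is limiting.
n(H2O) = (2/2) × 16.98 = 16.98 mol
m(H2O) = 16.98 × 18.02 = 306.0 g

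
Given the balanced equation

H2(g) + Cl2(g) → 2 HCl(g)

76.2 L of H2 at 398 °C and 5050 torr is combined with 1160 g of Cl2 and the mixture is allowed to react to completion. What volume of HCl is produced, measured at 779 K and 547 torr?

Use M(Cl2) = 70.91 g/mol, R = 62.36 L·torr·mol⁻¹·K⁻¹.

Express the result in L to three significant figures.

n(H2) = PV/RT = (5050 × 76.2) / (62.36 × 671.15) = 9.194 mol
n(Cl2) = 1160 / 70.91 = 16.36 mol
For 9.194 mol H2, stoichiometry requires (1/1) × 9.194 = 9.194 mol Cl2; 16.36 mol is available, so H2 is limiting.
n(HCl) = (2/1) × 9.194 = 18.39 mol
V(HCl) = nRT/P = 18.39 × 62.36 × 779 / 547 = 1633 L

1630 L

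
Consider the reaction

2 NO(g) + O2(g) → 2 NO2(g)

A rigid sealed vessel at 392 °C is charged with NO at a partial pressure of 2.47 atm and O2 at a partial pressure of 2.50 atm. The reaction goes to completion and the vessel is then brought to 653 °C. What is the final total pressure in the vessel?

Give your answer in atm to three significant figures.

5.20 atm

At constant V, partial pressures at 392 °C are proportional to moles, so apply stoichiometry directly to pressures.
P(O2) required for 2.47 atm of NO = (1/2) × 2.47 = 1.235 atm; available 2.50 atm, so NO is limiting.
P(O2) remaining = 2.50 − (1/2) × 2.47 = 1.265 atm
P(gaseous products) = (2)/2 × 2.47 = 2.470 atm
P_total at 392 °C = 1.265 + 2.470 = 3.735 atm
Scaling to 653 °C: P = 3.735 × 926.15/665.15 = 5.201 atm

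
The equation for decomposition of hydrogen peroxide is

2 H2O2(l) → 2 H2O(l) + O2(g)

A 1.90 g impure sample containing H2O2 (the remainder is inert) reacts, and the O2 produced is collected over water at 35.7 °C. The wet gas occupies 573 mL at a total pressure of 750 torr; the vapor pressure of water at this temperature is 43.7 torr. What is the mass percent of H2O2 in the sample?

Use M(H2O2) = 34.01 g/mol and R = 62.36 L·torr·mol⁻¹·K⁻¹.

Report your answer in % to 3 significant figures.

P(O2) = 750 − 43.7 = 706.3 torr
n(O2) = PV/RT = (706.3 × 0.5730) / (62.36 × 308.85) = 0.02101 mol
n(H2O2) = (2/1) × 0.02101 = 0.04202 mol
m(H2O2) = 0.04202 × 34.01 = 1.429 g
%H2O2 = 1.429 / 1.90 × 100 = 75.21%

75.2 %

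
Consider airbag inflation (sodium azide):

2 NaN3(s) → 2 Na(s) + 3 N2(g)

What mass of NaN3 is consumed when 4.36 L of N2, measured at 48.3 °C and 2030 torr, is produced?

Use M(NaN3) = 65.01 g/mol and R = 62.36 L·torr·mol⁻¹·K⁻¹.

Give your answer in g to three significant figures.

19.1 g

n(N2) = PV/RT = (2030 × 4.36) / (62.36 × 321.45) = 0.4415 mol
n(NaN3) = (2/3) × 0.4415 = 0.2943 mol
m(NaN3) = 0.2943 × 65.01 = 19.13 g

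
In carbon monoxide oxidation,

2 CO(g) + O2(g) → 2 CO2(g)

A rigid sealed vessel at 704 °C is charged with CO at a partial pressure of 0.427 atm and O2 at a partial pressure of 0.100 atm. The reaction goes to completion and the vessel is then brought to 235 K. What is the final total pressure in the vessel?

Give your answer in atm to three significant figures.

0.103 atm

Because the vessel is rigid and T is held at 704 °C, work the stoichiometry in partial pressures (P_i = n_iRT/V).
P(O2) required for 0.427 atm of CO = (1/2) × 0.427 = 0.2135 atm; available 0.100 atm, so O2 is limiting.
P(CO) remaining = 0.427 − (2/1) × 0.100 = 0.2270 atm
P(gaseous products) = (2)/1 × 0.100 = 0.2000 atm
P_total at 704 °C = 0.2270 + 0.2000 = 0.4270 atm
Scaling to 235 K: P = 0.4270 × 235/977.15 = 0.1027 atm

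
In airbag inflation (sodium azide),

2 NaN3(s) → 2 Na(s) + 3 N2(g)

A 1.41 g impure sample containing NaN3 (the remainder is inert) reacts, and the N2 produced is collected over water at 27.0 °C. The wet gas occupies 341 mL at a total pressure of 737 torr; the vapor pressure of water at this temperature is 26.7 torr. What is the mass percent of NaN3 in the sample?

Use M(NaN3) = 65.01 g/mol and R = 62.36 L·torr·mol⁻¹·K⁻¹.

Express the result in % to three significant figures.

39.8 %

P(N2) = 737 − 26.7 = 710.3 torr
n(N2) = PV/RT = (710.3 × 0.3410) / (62.36 × 300.15) = 0.01294 mol
n(NaN3) = (2/3) × 0.01294 = 0.008627 mol
m(NaN3) = 0.008627 × 65.01 = 0.5608 g
%NaN3 = 0.5608 / 1.41 × 100 = 39.77%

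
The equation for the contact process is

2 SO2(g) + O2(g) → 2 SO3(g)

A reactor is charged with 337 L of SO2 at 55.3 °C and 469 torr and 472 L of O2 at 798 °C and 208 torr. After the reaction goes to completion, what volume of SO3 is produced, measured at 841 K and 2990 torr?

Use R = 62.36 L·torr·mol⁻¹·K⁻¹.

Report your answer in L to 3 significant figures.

n(SO2) = PV/RT = (469 × 337) / (62.36 × 328.45) = 7.717 mol
n(O2) = PV/RT = (208 × 472) / (62.36 × 1071.15) = 1.470 mol
For 7.717 mol SO2, stoichiometry requires (1/2) × 7.717 = 3.858 mol O2; 1.470 mol is available, so O2 is limiting.
n(SO3) = (2/1) × 1.470 = 2.940 mol
V(SO3) = nRT/P = 2.940 × 62.36 × 841 / 2990 = 51.57 L

51.6 L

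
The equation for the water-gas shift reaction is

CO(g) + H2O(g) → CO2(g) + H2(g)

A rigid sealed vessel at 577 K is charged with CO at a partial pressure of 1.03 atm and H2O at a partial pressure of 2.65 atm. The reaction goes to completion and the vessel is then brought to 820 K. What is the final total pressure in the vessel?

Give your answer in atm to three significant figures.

5.23 atm

With V and T fixed, P_i ∝ n_i, so the mole ratios apply directly to partial pressures at 577 K.
P(H2O) required for 1.03 atm of CO = (1/1) × 1.03 = 1.030 atm; available 2.65 atm, so CO is limiting.
P(H2O) remaining = 2.65 − (1/1) × 1.03 = 1.620 atm
P(gaseous products) = (1+1)/1 × 1.03 = 2.060 atm
P_total at 577 K = 1.620 + 2.060 = 3.680 atm
Scaling to 820 K: P = 3.680 × 820/577 = 5.230 atm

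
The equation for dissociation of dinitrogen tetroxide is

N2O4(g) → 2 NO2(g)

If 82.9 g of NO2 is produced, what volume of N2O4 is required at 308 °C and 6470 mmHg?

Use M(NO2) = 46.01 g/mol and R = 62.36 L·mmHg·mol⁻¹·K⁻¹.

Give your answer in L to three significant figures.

n(NO2) = 82.90 / 46.01 = 1.802 mol
n(N2O4) = (1/2) × 1.802 = 0.9010 mol
V = nRT/P = 0.9010 × 62.36 × 581.15 / 6470 = 5.047 L

5.05 L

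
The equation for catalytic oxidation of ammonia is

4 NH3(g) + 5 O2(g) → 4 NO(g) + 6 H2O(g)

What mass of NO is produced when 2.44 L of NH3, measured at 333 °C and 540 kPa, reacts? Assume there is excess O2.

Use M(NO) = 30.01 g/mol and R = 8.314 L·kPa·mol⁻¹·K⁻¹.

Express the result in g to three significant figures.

n(NH3) = PV/RT = (540 × 2.44) / (8.314 × 606.15) = 0.2615 mol
n(NO) = (4/4) × 0.2615 = 0.2615 mol
m(NO) = 0.2615 × 30.01 = 7.848 g

7.85 g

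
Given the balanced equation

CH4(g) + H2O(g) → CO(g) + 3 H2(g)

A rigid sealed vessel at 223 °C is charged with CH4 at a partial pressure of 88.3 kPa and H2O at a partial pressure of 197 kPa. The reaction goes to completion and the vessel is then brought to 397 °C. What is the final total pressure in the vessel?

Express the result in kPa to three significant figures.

With V and T fixed, P_i ∝ n_i, so the mole ratios apply directly to partial pressures at 223 °C.
P(H2O) required for 88.3 kPa of CH4 = (1/1) × 88.3 = 88.30 kPa; available 197 kPa, so CH4 is limiting.
P(H2O) remaining = 197 − (1/1) × 88.3 = 108.7 kPa
P(gaseous products) = (1+3)/1 × 88.3 = 353.2 kPa
P_total at 223 °C = 108.7 + 353.2 = 461.9 kPa
Scaling to 397 °C: P = 461.9 × 670.15/496.15 = 623.9 kPa

624 kPa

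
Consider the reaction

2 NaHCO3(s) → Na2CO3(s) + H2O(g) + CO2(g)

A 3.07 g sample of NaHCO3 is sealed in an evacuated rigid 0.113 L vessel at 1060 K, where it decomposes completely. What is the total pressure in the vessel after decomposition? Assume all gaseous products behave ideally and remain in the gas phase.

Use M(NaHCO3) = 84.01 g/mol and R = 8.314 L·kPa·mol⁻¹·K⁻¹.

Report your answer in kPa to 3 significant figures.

2850 kPa

n(NaHCO3) = 3.07 / 84.01 = 0.03654 mol
n(gas produced) = (2/2) × 0.03654 = 0.03654 mol
P = nRT/V = 0.03654 × 8.314 × 1060 / 0.113 = 2850 kPa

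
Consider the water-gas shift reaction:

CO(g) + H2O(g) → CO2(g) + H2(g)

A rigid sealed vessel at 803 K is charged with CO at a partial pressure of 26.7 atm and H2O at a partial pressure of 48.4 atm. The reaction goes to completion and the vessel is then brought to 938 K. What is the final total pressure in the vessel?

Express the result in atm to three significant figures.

With V and T fixed, P_i ∝ n_i, so the mole ratios apply directly to partial pressures at 803 K.
P(H2O) required for 26.7 atm of CO = (1/1) × 26.7 = 26.70 atm; available 48.4 atm, so CO is limiting.
P(H2O) remaining = 48.4 − (1/1) × 26.7 = 21.70 atm
P(gaseous products) = (1+1)/1 × 26.7 = 53.40 atm
P_total at 803 K = 21.70 + 53.40 = 75.10 atm
Scaling to 938 K: P = 75.10 × 938/803 = 87.73 atm

87.7 atm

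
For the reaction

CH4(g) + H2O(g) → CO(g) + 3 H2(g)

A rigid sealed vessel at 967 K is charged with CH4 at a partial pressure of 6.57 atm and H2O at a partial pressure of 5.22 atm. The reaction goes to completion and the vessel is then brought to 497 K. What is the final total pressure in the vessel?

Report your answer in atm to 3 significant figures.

Because the vessel is rigid and T is held at 967 K, work the stoichiometry in partial pressures (P_i = n_iRT/V).
P(H2O) required for 6.57 atm of CH4 = (1/1) × 6.57 = 6.570 atm; available 5.22 atm, so H2O is limiting.
P(CH4) remaining = 6.57 − (1/1) × 5.22 = 1.350 atm
P(gaseous products) = (1+3)/1 × 5.22 = 20.88 atm
P_total at 967 K = 1.350 + 20.88 = 22.23 atm
Scaling to 497 K: P = 22.23 × 497/967 = 11.43 atm

11.4 atm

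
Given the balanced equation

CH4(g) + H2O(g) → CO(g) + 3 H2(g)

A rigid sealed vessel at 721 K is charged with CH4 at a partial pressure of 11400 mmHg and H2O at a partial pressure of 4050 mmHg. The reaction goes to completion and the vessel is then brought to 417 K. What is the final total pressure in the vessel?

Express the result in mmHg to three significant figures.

13600 mmHg

At constant V, partial pressures at 721 K are proportional to moles, so apply stoichiometry directly to pressures.
P(H2O) required for 11400 mmHg of CH4 = (1/1) × 11400 = 11400 mmHg; available 4050 mmHg, so H2O is limiting.
P(CH4) remaining = 11400 − (1/1) × 4050 = 7350 mmHg
P(gaseous products) = (1+3)/1 × 4050 = 16200 mmHg
P_total at 721 K = 7350 + 16200 = 23550 mmHg
Scaling to 417 K: P = 23550 × 417/721 = 13620 mmHg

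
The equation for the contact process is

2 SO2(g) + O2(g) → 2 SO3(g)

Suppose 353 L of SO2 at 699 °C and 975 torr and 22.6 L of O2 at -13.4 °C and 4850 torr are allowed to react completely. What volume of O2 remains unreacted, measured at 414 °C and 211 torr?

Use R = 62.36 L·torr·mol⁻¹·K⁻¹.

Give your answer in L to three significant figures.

798 L

n(SO2) = PV/RT = (975 × 353) / (62.36 × 972.15) = 5.677 mol
n(O2) = PV/RT = (4850 × 22.6) / (62.36 × 259.75) = 6.767 mol
For 5.677 mol SO2, stoichiometry requires (1/2) × 5.677 = 2.838 mol O2; 6.767 mol is available, so SO2 is limiting.
n(O2) consumed = (1/2) × 5.677 = 2.838 mol; remaining = 6.767 − 2.838 = 3.929 mol
V(O2) = nRT/P = 3.929 × 62.36 × 687.15 / 211 = 797.9 L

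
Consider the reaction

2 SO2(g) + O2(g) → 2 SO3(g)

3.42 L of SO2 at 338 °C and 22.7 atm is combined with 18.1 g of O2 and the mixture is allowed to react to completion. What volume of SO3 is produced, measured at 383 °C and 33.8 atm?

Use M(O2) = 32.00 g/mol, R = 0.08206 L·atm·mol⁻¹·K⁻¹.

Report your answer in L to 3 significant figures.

1.80 L

n(SO2) = PV/RT = (22.7 × 3.42) / (0.08206 × 611.15) = 1.548 mol
n(O2) = 18.1 / 32.00 = 0.5656 mol
For 1.548 mol SO2, stoichiometry requires (1/2) × 1.548 = 0.7740 mol O2; 0.5656 mol is available, so O2 is limiting.
n(SO3) = (2/1) × 0.5656 = 1.131 mol
V(SO3) = nRT/P = 1.131 × 0.08206 × 656.15 / 33.8 = 1.802 L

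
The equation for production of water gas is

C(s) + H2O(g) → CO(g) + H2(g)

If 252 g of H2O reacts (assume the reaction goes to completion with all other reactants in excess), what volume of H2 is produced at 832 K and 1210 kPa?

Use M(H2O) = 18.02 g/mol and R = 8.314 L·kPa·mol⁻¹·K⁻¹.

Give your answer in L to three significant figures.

n(H2O) = 252.0 / 18.02 = 13.98 mol
n(H2) = (1/1) × 13.98 = 13.98 mol
V = nRT/P = 13.98 × 8.314 × 832 / 1210 = 79.92 L

79.9 L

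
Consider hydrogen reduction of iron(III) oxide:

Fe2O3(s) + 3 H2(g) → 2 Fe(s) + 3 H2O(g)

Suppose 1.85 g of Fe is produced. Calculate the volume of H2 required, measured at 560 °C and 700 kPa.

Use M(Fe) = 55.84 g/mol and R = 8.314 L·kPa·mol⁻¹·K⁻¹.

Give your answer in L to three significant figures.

0.492 L

n(Fe) = 1.850 / 55.84 = 0.03313 mol
n(H2) = (3/2) × 0.03313 = 0.04970 mol
V = nRT/P = 0.04970 × 8.314 × 833.15 / 700 = 0.4918 L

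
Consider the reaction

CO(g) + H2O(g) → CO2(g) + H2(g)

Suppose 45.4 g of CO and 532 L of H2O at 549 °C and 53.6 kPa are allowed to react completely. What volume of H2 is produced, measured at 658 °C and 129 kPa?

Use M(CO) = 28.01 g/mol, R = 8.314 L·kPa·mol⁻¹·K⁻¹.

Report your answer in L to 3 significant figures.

n(CO) = 45.4 / 28.01 = 1.621 mol
n(H2O) = PV/RT = (53.6 × 532) / (8.314 × 822.15) = 4.172 mol
For 1.621 mol CO, stoichiometry requires (1/1) × 1.621 = 1.621 mol H2O; 4.172 mol is available, so CO is limiting.
n(H2) = (1/1) × 1.621 = 1.621 mol
V(H2) = nRT/P = 1.621 × 8.314 × 931.15 / 129 = 97.28 L

97.3 L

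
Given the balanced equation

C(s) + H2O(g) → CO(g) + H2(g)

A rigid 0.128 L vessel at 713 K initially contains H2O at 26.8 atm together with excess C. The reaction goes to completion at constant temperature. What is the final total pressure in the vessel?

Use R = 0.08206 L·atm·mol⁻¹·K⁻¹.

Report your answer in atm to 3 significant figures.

Since T and V are fixed, P_final/P_initial = n_final/n_initial = 2/1.
P_final = (2/1) × 26.8 = 53.60 atm

53.6 atm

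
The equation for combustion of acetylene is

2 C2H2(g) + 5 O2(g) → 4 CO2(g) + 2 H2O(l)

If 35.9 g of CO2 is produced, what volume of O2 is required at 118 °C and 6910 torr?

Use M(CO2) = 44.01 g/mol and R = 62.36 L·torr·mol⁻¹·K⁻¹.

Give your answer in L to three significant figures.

3.60 L

n(CO2) = 35.90 / 44.01 = 0.8157 mol
n(O2) = (5/4) × 0.8157 = 1.020 mol
V = nRT/P = 1.020 × 62.36 × 391.15 / 6910 = 3.601 L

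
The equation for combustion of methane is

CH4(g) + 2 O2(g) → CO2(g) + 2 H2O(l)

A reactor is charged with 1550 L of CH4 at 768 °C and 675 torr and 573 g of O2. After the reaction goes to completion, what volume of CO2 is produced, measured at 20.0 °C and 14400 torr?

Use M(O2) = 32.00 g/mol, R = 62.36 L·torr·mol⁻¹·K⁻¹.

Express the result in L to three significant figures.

11.4 L

n(CH4) = PV/RT = (675 × 1550) / (62.36 × 1041.15) = 16.11 mol
n(O2) = 573 / 32.00 = 17.91 mol
For 16.11 mol CH4, stoichiometry requires (2/1) × 16.11 = 32.22 mol O2; 17.91 mol is available, so O2 is limiting.
n(CO2) = (1/2) × 17.91 = 8.955 mol
V(CO2) = nRT/P = 8.955 × 62.36 × 293.15 / 14400 = 11.37 L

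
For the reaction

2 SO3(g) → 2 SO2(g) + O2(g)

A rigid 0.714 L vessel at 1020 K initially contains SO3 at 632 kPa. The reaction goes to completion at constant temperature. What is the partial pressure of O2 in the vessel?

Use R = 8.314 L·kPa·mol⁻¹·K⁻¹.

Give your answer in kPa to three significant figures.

316 kPa

n(SO3)₀ = PV/RT = (632 × 0.714) / (8.314 × 1020) = 0.05321 mol
n(O2) = (1/2) × 0.05321 = 0.02661 mol
P(O2) = nRT/V = 0.02661 × 8.314 × 1020 / 0.714 = 316.1 kPa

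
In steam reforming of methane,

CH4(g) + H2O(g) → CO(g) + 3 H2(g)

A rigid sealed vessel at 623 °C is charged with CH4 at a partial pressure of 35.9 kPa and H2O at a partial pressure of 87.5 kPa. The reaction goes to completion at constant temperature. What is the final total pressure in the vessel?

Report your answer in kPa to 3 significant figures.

195 kPa

At constant V, partial pressures at 623 °C are proportional to moles, so apply stoichiometry directly to pressures.
P(H2O) required for 35.9 kPa of CH4 = (1/1) × 35.9 = 35.90 kPa; available 87.5 kPa, so CH4 is limiting.
P(H2O) remaining = 87.5 − (1/1) × 35.9 = 51.60 kPa
P(gaseous products) = (1+3)/1 × 35.9 = 143.6 kPa
P_total at 623 °C = 51.60 + 143.6 = 195.2 kPa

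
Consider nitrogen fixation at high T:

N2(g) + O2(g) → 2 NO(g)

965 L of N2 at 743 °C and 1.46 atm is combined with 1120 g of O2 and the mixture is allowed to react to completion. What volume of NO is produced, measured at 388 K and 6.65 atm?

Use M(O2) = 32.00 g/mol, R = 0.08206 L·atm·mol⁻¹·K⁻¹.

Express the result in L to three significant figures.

162 L

n(N2) = PV/RT = (1.46 × 965) / (0.08206 × 1016.15) = 16.90 mol
n(O2) = 1120 / 32.00 = 35.00 mol
For 16.90 mol N2, stoichiometry requires (1/1) × 16.90 = 16.90 mol O2; 35.00 mol is available, so N2 is limiting.
n(NO) = (2/1) × 16.90 = 33.80 mol
V(NO) = nRT/P = 33.80 × 0.08206 × 388 / 6.65 = 161.8 L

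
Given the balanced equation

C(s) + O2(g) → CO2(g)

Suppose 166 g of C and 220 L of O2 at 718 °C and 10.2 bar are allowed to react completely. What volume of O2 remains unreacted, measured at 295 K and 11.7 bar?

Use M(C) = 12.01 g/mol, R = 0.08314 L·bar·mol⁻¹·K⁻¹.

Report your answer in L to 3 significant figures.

n(C) = 166 / 12.01 = 13.82 mol
n(O2) = PV/RT = (10.2 × 220) / (0.08314 × 991.15) = 27.23 mol
For 13.82 mol C, stoichiometry requires (1/1) × 13.82 = 13.82 mol O2; 27.23 mol is available, so C is limiting.
n(O2) consumed = (1/1) × 13.82 = 13.82 mol; remaining = 27.23 − 13.82 = 13.41 mol
V(O2) = nRT/P = 13.41 × 0.08314 × 295 / 11.7 = 28.11 L

28.1 L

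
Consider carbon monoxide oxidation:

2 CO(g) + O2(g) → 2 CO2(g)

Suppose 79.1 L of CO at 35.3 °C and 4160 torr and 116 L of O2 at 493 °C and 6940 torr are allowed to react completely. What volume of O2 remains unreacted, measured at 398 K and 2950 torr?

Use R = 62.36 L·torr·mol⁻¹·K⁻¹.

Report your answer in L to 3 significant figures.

69.8 L

n(CO) = PV/RT = (4160 × 79.1) / (62.36 × 308.45) = 17.11 mol
n(O2) = PV/RT = (6940 × 116) / (62.36 × 766.15) = 16.85 mol
For 17.11 mol CO, stoichiometry requires (1/2) × 17.11 = 8.555 mol O2; 16.85 mol is available, so CO is limiting.
n(O2) consumed = (1/2) × 17.11 = 8.555 mol; remaining = 16.85 − 8.555 = 8.295 mol
V(O2) = nRT/P = 8.295 × 62.36 × 398 / 2950 = 69.79 L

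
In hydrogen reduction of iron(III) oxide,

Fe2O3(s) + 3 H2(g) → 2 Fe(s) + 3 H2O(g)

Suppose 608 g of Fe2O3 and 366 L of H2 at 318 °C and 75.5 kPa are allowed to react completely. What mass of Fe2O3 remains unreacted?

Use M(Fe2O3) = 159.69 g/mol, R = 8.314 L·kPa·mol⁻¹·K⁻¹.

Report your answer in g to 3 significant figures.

n(Fe2O3) = 608 / 159.69 = 3.807 mol
n(H2) = PV/RT = (75.5 × 366) / (8.314 × 591.15) = 5.622 mol
For 3.807 mol Fe2O3, stoichiometry requires (3/1) × 3.807 = 11.42 mol H2; 5.622 mol is available, so H2 is limiting.
n(Fe2O3) consumed = (1/3) × 5.622 = 1.874 mol; remaining = 3.807 − 1.874 = 1.933 mol
m(Fe2O3) = 1.933 × 159.69 = 308.7 g

309 g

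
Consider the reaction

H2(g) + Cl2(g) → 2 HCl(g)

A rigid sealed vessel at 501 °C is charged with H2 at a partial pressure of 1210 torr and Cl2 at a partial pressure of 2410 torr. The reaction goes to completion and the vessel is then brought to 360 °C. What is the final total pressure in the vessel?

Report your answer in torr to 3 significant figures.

At constant V, partial pressures at 501 °C are proportional to moles, so apply stoichiometry directly to pressures.
P(Cl2) required for 1210 torr of H2 = (1/1) × 1210 = 1210 torr; available 2410 torr, so H2 is limiting.
P(Cl2) remaining = 2410 − (1/1) × 1210 = 1200 torr
P(gaseous products) = (2)/1 × 1210 = 2420 torr
P_total at 501 °C = 1200 + 2420 = 3620 torr
Scaling to 360 °C: P = 3620 × 633.15/774.15 = 2961 torr

2960 torr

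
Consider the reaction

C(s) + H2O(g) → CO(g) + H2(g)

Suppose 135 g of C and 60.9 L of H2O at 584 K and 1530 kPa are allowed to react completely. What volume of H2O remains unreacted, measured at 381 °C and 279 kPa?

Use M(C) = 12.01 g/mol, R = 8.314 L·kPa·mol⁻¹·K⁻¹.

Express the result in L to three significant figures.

155 L

n(C) = 135 / 12.01 = 11.24 mol
n(H2O) = PV/RT = (1530 × 60.9) / (8.314 × 584) = 19.19 mol
For 11.24 mol C, stoichiometry requires (1/1) × 11.24 = 11.24 mol H2O; 19.19 mol is available, so C is limiting.
n(H2O) consumed = (1/1) × 11.24 = 11.24 mol; remaining = 19.19 − 11.24 = 7.950 mol
V(H2O) = nRT/P = 7.950 × 8.314 × 654.15 / 279 = 155.0 L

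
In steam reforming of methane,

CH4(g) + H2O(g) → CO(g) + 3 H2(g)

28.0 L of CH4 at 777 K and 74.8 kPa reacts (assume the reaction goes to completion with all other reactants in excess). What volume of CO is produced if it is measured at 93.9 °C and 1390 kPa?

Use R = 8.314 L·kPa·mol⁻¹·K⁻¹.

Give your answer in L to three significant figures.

0.712 L

n(CH4) = PV/RT = (74.8 × 28.0) / (8.314 × 777) = 0.3242 mol
n(CO) = (1/1) × 0.3242 = 0.3242 mol
V = nRT/P = 0.3242 × 8.314 × 367.05 / 1390 = 0.7118 L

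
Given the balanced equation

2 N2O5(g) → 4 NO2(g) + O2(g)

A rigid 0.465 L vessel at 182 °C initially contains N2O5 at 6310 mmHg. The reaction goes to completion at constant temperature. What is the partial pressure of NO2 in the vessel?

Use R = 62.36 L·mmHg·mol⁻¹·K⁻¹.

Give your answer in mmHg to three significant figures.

12600 mmHg

n(N2O5)₀ = PV/RT = (6310 × 0.465) / (62.36 × 455.15) = 0.1034 mol
n(NO2) = (4/2) × 0.1034 = 0.2068 mol
P(NO2) = nRT/V = 0.2068 × 62.36 × 455.15 / 0.465 = 12620 mmHg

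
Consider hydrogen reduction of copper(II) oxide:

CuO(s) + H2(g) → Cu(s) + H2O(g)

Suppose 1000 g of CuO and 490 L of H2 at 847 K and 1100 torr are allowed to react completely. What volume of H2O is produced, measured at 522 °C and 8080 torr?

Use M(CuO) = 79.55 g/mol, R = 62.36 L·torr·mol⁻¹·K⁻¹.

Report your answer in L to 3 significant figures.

62.6 L

n(CuO) = 1000 / 79.55 = 12.57 mol
n(H2) = PV/RT = (1100 × 490) / (62.36 × 847) = 10.20 mol
For 12.57 mol CuO, stoichiometry requires (1/1) × 12.57 = 12.57 mol H2; 10.20 mol is available, so H2 is limiting.
n(H2O) = (1/1) × 10.20 = 10.20 mol
V(H2O) = nRT/P = 10.20 × 62.36 × 795.15 / 8080 = 62.60 L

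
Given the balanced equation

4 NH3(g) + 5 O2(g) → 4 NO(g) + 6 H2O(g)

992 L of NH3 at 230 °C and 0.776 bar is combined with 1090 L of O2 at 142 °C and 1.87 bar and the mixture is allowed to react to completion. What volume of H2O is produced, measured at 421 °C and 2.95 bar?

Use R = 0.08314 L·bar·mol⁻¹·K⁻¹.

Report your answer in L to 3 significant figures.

540 L

n(NH3) = PV/RT = (0.776 × 992) / (0.08314 × 503.15) = 18.40 mol
n(O2) = PV/RT = (1.87 × 1090) / (0.08314 × 415.15) = 59.05 mol
For 18.40 mol NH3, stoichiometry requires (5/4) × 18.40 = 23.00 mol O2; 59.05 mol is available, so NH3 is limiting.
n(H2O) = (6/4) × 18.40 = 27.60 mol
V(H2O) = nRT/P = 27.60 × 0.08314 × 694.15 / 2.95 = 539.9 L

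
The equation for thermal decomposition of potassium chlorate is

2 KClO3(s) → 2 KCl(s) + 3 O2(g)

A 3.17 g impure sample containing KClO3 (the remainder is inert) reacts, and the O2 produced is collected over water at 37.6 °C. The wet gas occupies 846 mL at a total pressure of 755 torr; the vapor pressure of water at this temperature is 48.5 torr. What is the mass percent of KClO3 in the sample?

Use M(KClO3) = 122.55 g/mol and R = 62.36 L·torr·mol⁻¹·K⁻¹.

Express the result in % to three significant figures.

79.5 %

P(O2) = 755 − 48.5 = 706.5 torr
n(O2) = PV/RT = (706.5 × 0.8460) / (62.36 × 310.75) = 0.03084 mol
n(KClO3) = (2/3) × 0.03084 = 0.02056 mol
m(KClO3) = 0.02056 × 122.55 = 2.520 g
%KClO3 = 2.520 / 3.17 × 100 = 79.50%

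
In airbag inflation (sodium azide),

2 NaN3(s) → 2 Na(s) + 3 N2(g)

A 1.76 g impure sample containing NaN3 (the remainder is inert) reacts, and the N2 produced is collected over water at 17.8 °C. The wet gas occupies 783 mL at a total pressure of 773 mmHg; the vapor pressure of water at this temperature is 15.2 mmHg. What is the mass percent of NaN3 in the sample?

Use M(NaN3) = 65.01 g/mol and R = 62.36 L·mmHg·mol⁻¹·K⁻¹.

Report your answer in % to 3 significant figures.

P(N2) = 773 − 15.2 = 757.8 mmHg
n(N2) = PV/RT = (757.8 × 0.7830) / (62.36 × 290.95) = 0.03270 mol
n(NaN3) = (2/3) × 0.03270 = 0.02180 mol
m(NaN3) = 0.02180 × 65.01 = 1.417 g
%NaN3 = 1.417 / 1.76 × 100 = 80.51%

80.5 %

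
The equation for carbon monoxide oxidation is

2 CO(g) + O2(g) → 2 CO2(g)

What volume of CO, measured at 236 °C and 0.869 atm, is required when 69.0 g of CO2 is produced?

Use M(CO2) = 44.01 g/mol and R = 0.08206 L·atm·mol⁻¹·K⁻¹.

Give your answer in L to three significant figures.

n(CO2) = 69.00 / 44.01 = 1.568 mol
n(CO) = (2/2) × 1.568 = 1.568 mol
V = nRT/P = 1.568 × 0.08206 × 509.15 / 0.869 = 75.39 L

75.4 L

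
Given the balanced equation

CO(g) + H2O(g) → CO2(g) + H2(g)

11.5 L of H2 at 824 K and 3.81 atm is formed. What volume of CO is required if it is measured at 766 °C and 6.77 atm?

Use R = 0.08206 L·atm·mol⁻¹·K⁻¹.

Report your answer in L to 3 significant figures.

8.16 L

n(H2) = PV/RT = (3.81 × 11.5) / (0.08206 × 824) = 0.6480 mol
n(CO) = (1/1) × 0.6480 = 0.6480 mol
V = nRT/P = 0.6480 × 0.08206 × 1039.15 / 6.77 = 8.162 L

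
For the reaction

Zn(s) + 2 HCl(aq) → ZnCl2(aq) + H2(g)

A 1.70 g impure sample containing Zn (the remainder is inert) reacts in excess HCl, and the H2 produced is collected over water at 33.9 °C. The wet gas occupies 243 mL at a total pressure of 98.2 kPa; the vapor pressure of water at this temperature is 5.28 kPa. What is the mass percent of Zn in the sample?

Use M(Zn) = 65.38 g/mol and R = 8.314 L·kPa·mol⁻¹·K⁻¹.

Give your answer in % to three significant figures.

P(H2) = 98.2 − 5.28 = 92.92 kPa
n(H2) = PV/RT = (92.92 × 0.2430) / (8.314 × 307.05) = 0.008845 mol
n(Zn) = (1/1) × 0.008845 = 0.008845 mol
m(Zn) = 0.008845 × 65.38 = 0.5783 g
%Zn = 0.5783 / 1.70 × 100 = 34.02%

34.0 %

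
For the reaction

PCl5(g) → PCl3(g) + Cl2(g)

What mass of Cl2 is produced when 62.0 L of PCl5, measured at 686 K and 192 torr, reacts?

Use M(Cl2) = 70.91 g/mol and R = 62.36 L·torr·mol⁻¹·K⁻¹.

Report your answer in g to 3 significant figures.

19.7 g

n(PCl5) = PV/RT = (192 × 62.0) / (62.36 × 686) = 0.2783 mol
n(Cl2) = (1/1) × 0.2783 = 0.2783 mol
m(Cl2) = 0.2783 × 70.91 = 19.73 g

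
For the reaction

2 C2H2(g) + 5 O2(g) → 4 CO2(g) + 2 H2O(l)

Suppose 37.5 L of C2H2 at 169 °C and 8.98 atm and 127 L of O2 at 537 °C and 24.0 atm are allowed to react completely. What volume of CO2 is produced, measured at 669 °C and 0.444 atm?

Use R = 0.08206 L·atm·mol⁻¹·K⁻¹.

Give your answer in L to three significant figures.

n(C2H2) = PV/RT = (8.98 × 37.5) / (0.08206 × 442.15) = 9.281 mol
n(O2) = PV/RT = (24.0 × 127) / (0.08206 × 810.15) = 45.85 mol
For 9.281 mol C2H2, stoichiometry requires (5/2) × 9.281 = 23.20 mol O2; 45.85 mol is available, so C2H2 is limiting.
n(CO2) = (4/2) × 9.281 = 18.56 mol
V(CO2) = nRT/P = 18.56 × 0.08206 × 942.15 / 0.444 = 3232 L

3230 L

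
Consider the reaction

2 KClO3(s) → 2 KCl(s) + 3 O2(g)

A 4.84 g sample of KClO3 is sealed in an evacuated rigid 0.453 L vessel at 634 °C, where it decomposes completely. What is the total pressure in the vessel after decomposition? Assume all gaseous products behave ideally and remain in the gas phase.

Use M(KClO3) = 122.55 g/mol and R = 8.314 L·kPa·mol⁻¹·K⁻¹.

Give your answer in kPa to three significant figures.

n(KClO3) = 4.84 / 122.55 = 0.03949 mol
n(gas produced) = (3/2) × 0.03949 = 0.05923 mol
P = nRT/V = 0.05923 × 8.314 × 907.15 / 0.453 = 986.1 kPa

986 kPa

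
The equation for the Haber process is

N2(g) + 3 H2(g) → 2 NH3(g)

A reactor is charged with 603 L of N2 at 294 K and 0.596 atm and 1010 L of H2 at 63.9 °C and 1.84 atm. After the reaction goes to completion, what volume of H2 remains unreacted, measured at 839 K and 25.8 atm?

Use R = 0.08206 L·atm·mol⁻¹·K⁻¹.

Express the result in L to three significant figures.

n(N2) = PV/RT = (0.596 × 603) / (0.08206 × 294) = 14.90 mol
n(H2) = PV/RT = (1.84 × 1010) / (0.08206 × 337.05) = 67.19 mol
For 14.90 mol N2, stoichiometry requires (3/1) × 14.90 = 44.70 mol H2; 67.19 mol is available, so N2 is limiting.
n(H2) consumed = (3/1) × 14.90 = 44.70 mol; remaining = 67.19 − 44.70 = 22.49 mol
V(H2) = nRT/P = 22.49 × 0.08206 × 839 / 25.8 = 60.02 L

60.0 L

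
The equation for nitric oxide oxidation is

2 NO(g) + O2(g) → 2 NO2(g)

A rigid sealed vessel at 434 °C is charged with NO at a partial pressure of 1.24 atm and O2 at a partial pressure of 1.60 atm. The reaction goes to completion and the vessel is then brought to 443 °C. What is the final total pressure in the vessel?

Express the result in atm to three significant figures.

With V and T fixed, P_i ∝ n_i, so the mole ratios apply directly to partial pressures at 434 °C.
P(O2) required for 1.24 atm of NO = (1/2) × 1.24 = 0.6200 atm; available 1.60 atm, so NO is limiting.
P(O2) remaining = 1.60 − (1/2) × 1.24 = 0.9800 atm
P(gaseous products) = (2)/2 × 1.24 = 1.240 atm
P_total at 434 °C = 0.9800 + 1.240 = 2.220 atm
Scaling to 443 °C: P = 2.220 × 716.15/707.15 = 2.248 atm

2.25 atm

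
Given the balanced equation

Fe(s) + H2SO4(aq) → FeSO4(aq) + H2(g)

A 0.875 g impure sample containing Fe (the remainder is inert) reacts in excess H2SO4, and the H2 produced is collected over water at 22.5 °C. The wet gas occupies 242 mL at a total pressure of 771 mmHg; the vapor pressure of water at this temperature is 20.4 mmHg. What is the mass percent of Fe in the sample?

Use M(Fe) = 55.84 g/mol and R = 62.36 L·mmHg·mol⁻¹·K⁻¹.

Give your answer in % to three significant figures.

P(H2) = 771 − 20.4 = 750.6 mmHg
n(H2) = PV/RT = (750.6 × 0.2420) / (62.36 × 295.65) = 0.009852 mol
n(Fe) = (1/1) × 0.009852 = 0.009852 mol
m(Fe) = 0.009852 × 55.84 = 0.5501 g
%Fe = 0.5501 / 0.875 × 100 = 62.87%

62.9 %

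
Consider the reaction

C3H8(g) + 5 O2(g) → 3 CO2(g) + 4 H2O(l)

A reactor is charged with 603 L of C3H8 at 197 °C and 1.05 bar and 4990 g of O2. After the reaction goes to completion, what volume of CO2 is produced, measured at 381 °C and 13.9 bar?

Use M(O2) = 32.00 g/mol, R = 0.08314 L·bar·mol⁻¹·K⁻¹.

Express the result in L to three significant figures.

190 L

n(C3H8) = PV/RT = (1.05 × 603) / (0.08314 × 470.15) = 16.20 mol
n(O2) = 4990 / 32.00 = 155.9 mol
For 16.20 mol C3H8, stoichiometry requires (5/1) × 16.20 = 81.00 mol O2; 155.9 mol is available, so C3H8 is limiting.
n(CO2) = (3/1) × 16.20 = 48.60 mol
V(CO2) = nRT/P = 48.60 × 0.08314 × 654.15 / 13.9 = 190.2 L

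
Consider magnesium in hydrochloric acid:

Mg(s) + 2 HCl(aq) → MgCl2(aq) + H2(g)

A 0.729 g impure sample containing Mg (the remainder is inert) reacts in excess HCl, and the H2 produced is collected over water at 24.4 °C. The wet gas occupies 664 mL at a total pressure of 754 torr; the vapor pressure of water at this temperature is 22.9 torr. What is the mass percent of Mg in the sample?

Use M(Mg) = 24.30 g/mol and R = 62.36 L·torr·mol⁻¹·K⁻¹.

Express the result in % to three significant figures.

87.2 %

P(H2) = 754 − 22.9 = 731.1 torr
n(H2) = PV/RT = (731.1 × 0.6640) / (62.36 × 297.55) = 0.02616 mol
n(Mg) = (1/1) × 0.02616 = 0.02616 mol
m(Mg) = 0.02616 × 24.30 = 0.6357 g
%Mg = 0.6357 / 0.729 × 100 = 87.20%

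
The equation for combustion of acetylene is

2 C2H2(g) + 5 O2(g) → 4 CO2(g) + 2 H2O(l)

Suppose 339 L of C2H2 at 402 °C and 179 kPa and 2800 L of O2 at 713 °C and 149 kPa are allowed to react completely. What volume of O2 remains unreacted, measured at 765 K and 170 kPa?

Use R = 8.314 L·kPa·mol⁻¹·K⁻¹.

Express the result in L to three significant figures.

n(C2H2) = PV/RT = (179 × 339) / (8.314 × 675.15) = 10.81 mol
n(O2) = PV/RT = (149 × 2800) / (8.314 × 986.15) = 50.89 mol
For 10.81 mol C2H2, stoichiometry requires (5/2) × 10.81 = 27.03 mol O2; 50.89 mol is available, so C2H2 is limiting.
n(O2) consumed = (5/2) × 10.81 = 27.03 mol; remaining = 50.89 − 27.03 = 23.86 mol
V(O2) = nRT/P = 23.86 × 8.314 × 765 / 170 = 892.7 L

893 L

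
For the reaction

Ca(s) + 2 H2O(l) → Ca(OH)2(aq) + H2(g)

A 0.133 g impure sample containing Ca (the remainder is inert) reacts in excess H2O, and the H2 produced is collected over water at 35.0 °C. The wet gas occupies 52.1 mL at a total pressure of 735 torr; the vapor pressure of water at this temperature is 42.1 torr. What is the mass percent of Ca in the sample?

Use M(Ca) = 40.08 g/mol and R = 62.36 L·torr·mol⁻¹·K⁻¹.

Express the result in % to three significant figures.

P(H2) = 735 − 42.1 = 692.9 torr
n(H2) = PV/RT = (692.9 × 0.05210) / (62.36 × 308.15) = 0.001879 mol
n(Ca) = (1/1) × 0.001879 = 0.001879 mol
m(Ca) = 0.001879 × 40.08 = 0.07531 g
%Ca = 0.07531 / 0.133 × 100 = 56.62%

56.6 %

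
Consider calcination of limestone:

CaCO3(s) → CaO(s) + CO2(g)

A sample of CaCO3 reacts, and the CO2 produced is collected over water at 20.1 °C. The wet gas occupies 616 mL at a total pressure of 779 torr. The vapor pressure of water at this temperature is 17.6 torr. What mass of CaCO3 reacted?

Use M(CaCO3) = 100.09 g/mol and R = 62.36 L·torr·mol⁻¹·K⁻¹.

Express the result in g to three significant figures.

2.57 g

P(CO2) = 779 − 17.6 = 761.4 torr
n(CO2) = PV/RT = (761.4 × 0.6160) / (62.36 × 293.25) = 0.02565 mol
n(CaCO3) = (1/1) × 0.02565 = 0.02565 mol
m(CaCO3) = 0.02565 × 100.09 = 2.567 g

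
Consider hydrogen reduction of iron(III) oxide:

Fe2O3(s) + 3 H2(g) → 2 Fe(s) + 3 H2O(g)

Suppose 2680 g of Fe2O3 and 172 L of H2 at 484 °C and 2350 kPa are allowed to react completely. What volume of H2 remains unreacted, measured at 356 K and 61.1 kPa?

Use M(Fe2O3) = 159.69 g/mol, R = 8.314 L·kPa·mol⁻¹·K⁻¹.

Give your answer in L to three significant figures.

672 L

n(Fe2O3) = 2680 / 159.69 = 16.78 mol
n(H2) = PV/RT = (2350 × 172) / (8.314 × 757.15) = 64.21 mol
For 16.78 mol Fe2O3, stoichiometry requires (3/1) × 16.78 = 50.34 mol H2; 64.21 mol is available, so Fe2O3 is limiting.
n(H2) consumed = (3/1) × 16.78 = 50.34 mol; remaining = 64.21 − 50.34 = 13.87 mol
V(H2) = nRT/P = 13.87 × 8.314 × 356 / 61.1 = 671.9 L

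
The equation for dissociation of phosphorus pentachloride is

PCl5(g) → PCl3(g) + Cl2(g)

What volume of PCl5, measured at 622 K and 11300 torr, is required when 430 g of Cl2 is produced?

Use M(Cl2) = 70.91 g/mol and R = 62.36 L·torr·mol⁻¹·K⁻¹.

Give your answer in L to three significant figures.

n(Cl2) = 430.0 / 70.91 = 6.064 mol
n(PCl5) = (1/1) × 6.064 = 6.064 mol
V = nRT/P = 6.064 × 62.36 × 622 / 11300 = 20.82 L

20.8 L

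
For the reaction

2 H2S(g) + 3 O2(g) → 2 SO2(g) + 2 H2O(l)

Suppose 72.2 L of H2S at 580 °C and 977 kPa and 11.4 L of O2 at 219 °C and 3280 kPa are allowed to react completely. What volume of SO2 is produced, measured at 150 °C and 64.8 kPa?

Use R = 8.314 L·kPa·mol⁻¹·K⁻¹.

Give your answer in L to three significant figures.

331 L

n(H2S) = PV/RT = (977 × 72.2) / (8.314 × 853.15) = 9.945 mol
n(O2) = PV/RT = (3280 × 11.4) / (8.314 × 492.15) = 9.138 mol
For 9.945 mol H2S, stoichiometry requires (3/2) × 9.945 = 14.92 mol O2; 9.138 mol is available, so O2 is limiting.
n(SO2) = (2/3) × 9.138 = 6.092 mol
V(SO2) = nRT/P = 6.092 × 8.314 × 423.15 / 64.8 = 330.7 L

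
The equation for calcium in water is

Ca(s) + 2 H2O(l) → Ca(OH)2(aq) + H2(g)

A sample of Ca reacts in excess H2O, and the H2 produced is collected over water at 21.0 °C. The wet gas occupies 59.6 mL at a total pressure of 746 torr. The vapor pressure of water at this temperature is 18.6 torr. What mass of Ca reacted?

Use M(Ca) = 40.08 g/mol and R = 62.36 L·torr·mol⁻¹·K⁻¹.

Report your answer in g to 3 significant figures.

P(H2) = 746 − 18.6 = 727.4 torr
n(H2) = PV/RT = (727.4 × 0.05960) / (62.36 × 294.15) = 0.002363 mol
n(Ca) = (1/1) × 0.002363 = 0.002363 mol
m(Ca) = 0.002363 × 40.08 = 0.09471 g

0.0947 g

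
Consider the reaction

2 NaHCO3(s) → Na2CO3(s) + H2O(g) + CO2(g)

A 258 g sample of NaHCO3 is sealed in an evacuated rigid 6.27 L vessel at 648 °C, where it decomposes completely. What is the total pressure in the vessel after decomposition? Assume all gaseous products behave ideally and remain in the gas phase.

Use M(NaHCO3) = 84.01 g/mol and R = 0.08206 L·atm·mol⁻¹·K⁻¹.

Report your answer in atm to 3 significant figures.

n(NaHCO3) = 258 / 84.01 = 3.071 mol
n(gas produced) = (2/2) × 3.071 = 3.071 mol
P = nRT/V = 3.071 × 0.08206 × 921.15 / 6.27 = 37.02 atm

37.0 atm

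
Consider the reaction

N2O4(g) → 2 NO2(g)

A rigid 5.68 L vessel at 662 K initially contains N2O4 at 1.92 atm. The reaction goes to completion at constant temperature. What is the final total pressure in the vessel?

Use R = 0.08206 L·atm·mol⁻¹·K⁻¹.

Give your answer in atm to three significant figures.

3.84 atm

Rigid vessel, constant T ⇒ P scales with total gas moles (1 → 2).
P_final = (2/1) × 1.92 = 3.840 atm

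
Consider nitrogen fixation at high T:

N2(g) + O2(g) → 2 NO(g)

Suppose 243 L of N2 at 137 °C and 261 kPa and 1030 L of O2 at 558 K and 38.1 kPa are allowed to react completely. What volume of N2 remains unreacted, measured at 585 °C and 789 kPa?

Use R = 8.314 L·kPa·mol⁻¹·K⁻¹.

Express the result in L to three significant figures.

n(N2) = PV/RT = (261 × 243) / (8.314 × 410.15) = 18.60 mol
n(O2) = PV/RT = (38.1 × 1030) / (8.314 × 558) = 8.459 mol
For 18.60 mol N2, stoichiometry requires (1/1) × 18.60 = 18.60 mol O2; 8.459 mol is available, so O2 is limiting.
n(N2) consumed = (1/1) × 8.459 = 8.459 mol; remaining = 18.60 − 8.459 = 10.14 mol
V(N2) = nRT/P = 10.14 × 8.314 × 858.15 / 789 = 91.69 L

91.7 L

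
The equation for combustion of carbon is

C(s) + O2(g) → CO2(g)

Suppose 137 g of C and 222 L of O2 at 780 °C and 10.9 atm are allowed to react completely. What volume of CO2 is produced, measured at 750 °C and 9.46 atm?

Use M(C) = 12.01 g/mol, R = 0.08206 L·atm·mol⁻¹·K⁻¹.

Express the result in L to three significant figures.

n(C) = 137 / 12.01 = 11.41 mol
n(O2) = PV/RT = (10.9 × 222) / (0.08206 × 1053.15) = 28.00 mol
For 11.41 mol C, stoichiometry requires (1/1) × 11.41 = 11.41 mol O2; 28.00 mol is available, so C is limiting.
n(CO2) = (1/1) × 11.41 = 11.41 mol
V(CO2) = nRT/P = 11.41 × 0.08206 × 1023.15 / 9.46 = 101.3 L

101 L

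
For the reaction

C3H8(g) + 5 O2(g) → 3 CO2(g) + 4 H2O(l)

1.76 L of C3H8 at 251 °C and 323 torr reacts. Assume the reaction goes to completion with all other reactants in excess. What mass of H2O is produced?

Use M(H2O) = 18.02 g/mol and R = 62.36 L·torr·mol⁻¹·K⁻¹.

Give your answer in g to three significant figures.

n(C3H8) = PV/RT = (323 × 1.76) / (62.36 × 524.15) = 0.01739 mol
n(H2O) = (4/1) × 0.01739 = 0.06956 mol
m(H2O) = 0.06956 × 18.02 = 1.253 g

1.25 g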